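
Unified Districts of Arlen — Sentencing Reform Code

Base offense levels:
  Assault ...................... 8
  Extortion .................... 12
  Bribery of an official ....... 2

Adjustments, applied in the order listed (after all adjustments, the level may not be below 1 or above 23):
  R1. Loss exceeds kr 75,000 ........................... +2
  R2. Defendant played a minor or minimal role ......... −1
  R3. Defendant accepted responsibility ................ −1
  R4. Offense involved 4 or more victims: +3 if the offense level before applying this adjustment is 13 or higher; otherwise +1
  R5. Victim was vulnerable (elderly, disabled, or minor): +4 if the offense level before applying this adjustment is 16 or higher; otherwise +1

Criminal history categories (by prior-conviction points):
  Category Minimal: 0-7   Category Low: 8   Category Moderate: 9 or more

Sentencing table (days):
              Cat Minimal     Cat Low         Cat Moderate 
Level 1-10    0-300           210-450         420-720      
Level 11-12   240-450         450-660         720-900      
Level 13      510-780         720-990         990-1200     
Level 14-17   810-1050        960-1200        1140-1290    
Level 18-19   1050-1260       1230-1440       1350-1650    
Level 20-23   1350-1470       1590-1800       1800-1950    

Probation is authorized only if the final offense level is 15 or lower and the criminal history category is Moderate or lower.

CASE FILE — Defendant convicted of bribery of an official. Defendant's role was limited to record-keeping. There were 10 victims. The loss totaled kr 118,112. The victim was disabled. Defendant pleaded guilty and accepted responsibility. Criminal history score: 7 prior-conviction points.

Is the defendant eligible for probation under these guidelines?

Yes

Base offense level for bribery of an official: 2.
R1 applies: 2 + 2 = 4.
R2 applies: 4 − 1 = 3.
R3 applies: 3 − 1 = 2.
R4 applies (level before this adjustment is 2 < 13, so +1): 2 + 1 = 3.
R5 applies (level before this adjustment is 3 < 16, so +1): 3 + 1 = 4.
Final offense level: 4.
Criminal history: 7 prior points → Category Minimal (0-7).
Level 4 falls in the 1-10 band.
Grid: Level 1-10 × Category Minimal = 0-300 days.
Probation check: level 4 ≤ 15 and category Minimal ≤ Moderate → eligible.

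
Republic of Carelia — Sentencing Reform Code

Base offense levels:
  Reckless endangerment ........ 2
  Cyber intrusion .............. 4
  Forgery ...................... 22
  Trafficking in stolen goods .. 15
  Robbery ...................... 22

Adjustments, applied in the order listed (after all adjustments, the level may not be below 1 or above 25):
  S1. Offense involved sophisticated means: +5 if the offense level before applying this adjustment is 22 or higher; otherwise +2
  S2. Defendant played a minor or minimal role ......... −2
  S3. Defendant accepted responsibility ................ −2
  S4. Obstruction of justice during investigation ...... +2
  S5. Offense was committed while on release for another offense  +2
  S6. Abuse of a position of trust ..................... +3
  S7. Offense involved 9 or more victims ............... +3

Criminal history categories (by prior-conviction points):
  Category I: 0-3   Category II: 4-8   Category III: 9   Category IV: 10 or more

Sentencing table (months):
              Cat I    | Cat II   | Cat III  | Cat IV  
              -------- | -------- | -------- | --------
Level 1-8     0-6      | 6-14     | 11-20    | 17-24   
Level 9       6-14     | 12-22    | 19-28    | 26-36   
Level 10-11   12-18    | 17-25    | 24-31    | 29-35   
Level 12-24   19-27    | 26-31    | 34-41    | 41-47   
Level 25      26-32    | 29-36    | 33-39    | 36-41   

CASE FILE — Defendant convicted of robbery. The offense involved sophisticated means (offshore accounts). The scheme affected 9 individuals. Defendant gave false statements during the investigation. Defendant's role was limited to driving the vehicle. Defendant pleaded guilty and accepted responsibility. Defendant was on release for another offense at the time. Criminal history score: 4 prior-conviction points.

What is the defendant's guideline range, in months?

Base offense level for robbery: 22.
S1 applies (level before this adjustment is 22 ≥ 22, so +5): 22 + 5 = 27.
S2 applies: 27 − 2 = 25.
S3 applies: 25 − 2 = 23.
S4 applies: 23 + 2 = 25.
S5 applies: 25 + 2 = 27.
S6 does not apply.
S7 applies: 27 + 3 = 30.
Level 30 exceeds the maximum of 25; capped at 25.
Final offense level: 25.
Criminal history: 4 prior points → Category II (4-8).
Level 25 falls in the 25 band.
Grid: Level 25 × Category II = 29-36 months.

29-36 months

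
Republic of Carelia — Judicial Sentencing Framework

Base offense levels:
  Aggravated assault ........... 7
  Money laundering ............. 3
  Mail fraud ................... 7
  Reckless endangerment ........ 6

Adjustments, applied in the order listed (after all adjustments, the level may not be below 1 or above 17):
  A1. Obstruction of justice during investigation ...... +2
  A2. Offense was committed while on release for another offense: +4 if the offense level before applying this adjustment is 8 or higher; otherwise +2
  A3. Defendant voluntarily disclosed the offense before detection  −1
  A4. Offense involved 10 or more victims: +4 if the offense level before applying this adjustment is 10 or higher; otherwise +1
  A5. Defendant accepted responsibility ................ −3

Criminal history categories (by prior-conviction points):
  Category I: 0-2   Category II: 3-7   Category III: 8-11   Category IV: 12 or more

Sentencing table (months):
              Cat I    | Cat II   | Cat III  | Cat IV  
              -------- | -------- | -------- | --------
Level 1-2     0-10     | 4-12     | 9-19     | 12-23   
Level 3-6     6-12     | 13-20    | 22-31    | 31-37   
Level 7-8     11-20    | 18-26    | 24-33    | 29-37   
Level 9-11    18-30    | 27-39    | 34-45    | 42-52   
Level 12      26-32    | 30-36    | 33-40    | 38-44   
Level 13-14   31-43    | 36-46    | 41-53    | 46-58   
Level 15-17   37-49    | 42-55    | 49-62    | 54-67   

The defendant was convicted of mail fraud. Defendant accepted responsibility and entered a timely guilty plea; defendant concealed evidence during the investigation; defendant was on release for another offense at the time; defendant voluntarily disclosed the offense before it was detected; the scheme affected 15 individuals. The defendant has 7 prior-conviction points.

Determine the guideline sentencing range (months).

36-46 months

Base offense level for mail fraud: 7.
A1 applies: 7 + 2 = 9.
A2 applies (level before this adjustment is 9 ≥ 8, so +4): 9 + 4 = 13.
A3 applies: 13 − 1 = 12.
A4 applies (level before this adjustment is 12 ≥ 10, so +4): 12 + 4 = 16.
A5 applies: 16 − 3 = 13.
Final offense level: 13.
Criminal history: 7 prior points → Category II (3-7).
Level 13 falls in the 13-14 band.
Grid: Level 13-14 × Category II = 36-46 months.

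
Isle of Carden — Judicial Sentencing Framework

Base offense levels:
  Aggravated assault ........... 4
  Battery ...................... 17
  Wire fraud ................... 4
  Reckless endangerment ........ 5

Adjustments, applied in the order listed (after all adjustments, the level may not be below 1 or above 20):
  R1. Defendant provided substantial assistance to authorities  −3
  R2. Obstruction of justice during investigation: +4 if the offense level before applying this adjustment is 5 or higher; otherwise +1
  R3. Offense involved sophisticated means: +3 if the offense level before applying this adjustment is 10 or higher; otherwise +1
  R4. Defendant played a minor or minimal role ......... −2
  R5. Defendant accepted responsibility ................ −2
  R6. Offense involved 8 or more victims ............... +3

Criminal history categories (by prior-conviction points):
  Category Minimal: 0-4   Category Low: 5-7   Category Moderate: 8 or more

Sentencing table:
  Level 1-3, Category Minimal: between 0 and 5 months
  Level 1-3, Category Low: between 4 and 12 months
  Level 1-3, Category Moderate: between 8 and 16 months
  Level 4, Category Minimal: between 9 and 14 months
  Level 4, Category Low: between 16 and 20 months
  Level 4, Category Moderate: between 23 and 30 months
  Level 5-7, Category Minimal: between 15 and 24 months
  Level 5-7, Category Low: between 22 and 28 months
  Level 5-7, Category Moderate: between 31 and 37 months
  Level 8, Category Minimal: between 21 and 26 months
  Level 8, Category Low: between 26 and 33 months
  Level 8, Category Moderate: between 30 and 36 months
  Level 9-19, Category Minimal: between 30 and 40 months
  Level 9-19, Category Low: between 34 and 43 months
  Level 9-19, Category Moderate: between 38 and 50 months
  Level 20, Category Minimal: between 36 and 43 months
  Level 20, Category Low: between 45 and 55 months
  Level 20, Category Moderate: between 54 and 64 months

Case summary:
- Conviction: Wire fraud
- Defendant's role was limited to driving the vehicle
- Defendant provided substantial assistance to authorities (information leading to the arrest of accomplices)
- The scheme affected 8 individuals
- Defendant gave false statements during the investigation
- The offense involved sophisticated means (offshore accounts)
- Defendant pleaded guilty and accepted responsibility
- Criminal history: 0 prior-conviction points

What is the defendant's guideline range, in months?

0-5 months

Base offense level for wire fraud: 4.
R1 applies: 4 − 3 = 1.
R2 applies (level before this adjustment is 1 < 5, so +1): 1 + 1 = 2.
R3 applies (level before this adjustment is 2 < 10, so +1): 2 + 1 = 3.
R4 applies: 3 − 2 = 1.
R5 applies: 1 − 2 = -1.
R6 applies: -1 + 3 = 2.
Final offense level: 2.
Criminal history: 0 prior points → Category Minimal (0-4).
Level 2 falls in the 1-3 band.
Grid: Level 1-3 × Category Minimal = 0-5 months.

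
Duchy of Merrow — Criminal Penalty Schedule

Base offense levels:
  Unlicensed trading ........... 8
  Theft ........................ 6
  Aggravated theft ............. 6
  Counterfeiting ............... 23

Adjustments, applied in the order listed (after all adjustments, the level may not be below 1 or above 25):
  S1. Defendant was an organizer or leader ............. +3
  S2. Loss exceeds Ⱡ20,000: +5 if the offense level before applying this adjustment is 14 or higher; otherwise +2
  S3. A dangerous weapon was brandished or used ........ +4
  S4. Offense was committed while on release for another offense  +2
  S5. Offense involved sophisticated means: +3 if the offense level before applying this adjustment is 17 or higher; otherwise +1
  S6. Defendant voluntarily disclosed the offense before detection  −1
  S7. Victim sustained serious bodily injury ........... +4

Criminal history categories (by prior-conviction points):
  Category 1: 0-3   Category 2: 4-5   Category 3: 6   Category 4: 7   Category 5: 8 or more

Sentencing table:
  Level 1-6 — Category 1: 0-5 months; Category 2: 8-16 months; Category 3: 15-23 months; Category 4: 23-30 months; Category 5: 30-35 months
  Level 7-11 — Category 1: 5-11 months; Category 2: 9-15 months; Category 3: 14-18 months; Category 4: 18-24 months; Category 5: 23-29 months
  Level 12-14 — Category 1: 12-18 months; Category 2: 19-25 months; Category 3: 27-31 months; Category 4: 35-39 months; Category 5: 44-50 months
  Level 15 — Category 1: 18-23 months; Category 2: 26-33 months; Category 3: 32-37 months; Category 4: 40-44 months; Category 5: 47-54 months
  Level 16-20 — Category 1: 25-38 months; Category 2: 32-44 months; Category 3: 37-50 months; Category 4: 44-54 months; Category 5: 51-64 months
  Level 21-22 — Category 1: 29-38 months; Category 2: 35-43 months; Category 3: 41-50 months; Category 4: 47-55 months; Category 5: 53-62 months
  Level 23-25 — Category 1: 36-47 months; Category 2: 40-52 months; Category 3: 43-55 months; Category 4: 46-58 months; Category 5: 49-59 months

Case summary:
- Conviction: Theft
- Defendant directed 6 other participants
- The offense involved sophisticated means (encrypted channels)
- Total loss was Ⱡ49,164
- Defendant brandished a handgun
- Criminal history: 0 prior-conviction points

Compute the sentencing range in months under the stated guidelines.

25-38 months

Base offense level for theft: 6.
S1 applies: 6 + 3 = 9.
S2 applies (level before this adjustment is 9 < 14, so +2): 9 + 2 = 11.
S3 applies: 11 + 4 = 15.
S4 does not apply.
S5 applies (level before this adjustment is 15 < 17, so +1): 15 + 1 = 16.
Final offense level: 16.
Criminal history: 0 prior points → Category 1 (0-3).
Level 16 falls in the 16-20 band.
Grid: Level 16-20 × Category 1 = 25-38 months.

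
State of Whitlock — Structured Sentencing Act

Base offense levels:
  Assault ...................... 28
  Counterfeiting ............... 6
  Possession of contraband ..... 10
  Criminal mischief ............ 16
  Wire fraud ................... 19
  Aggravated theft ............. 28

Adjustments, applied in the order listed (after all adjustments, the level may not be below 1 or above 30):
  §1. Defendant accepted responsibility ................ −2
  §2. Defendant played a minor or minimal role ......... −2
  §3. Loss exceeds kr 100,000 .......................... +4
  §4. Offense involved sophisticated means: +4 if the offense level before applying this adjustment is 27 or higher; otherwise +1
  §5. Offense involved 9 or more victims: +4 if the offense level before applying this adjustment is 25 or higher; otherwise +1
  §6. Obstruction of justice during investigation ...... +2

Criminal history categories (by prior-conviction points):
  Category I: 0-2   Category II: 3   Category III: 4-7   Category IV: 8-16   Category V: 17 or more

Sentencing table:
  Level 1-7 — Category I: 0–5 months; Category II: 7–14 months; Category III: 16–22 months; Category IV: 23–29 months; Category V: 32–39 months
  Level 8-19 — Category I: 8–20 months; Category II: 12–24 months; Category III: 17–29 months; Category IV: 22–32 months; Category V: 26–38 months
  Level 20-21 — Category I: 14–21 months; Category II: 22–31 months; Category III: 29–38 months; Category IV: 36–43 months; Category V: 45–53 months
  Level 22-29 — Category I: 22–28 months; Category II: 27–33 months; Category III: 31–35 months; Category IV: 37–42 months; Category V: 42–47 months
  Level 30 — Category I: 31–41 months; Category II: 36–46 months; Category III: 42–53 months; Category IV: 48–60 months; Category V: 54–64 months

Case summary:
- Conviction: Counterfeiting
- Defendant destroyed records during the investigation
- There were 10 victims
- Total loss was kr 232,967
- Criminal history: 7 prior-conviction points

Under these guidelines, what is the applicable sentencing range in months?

17-29 months

Base offense level for counterfeiting: 6.
§3 applies: 6 + 4 = 10.
§5 applies (level before this adjustment is 10 < 25, so +1): 10 + 1 = 11.
§6 applies: 11 + 2 = 13.
Final offense level: 13.
Criminal history: 7 prior points → Category III (4-7).
Level 13 falls in the 8-19 band.
Grid: Level 8-19 × Category III = 17-29 months.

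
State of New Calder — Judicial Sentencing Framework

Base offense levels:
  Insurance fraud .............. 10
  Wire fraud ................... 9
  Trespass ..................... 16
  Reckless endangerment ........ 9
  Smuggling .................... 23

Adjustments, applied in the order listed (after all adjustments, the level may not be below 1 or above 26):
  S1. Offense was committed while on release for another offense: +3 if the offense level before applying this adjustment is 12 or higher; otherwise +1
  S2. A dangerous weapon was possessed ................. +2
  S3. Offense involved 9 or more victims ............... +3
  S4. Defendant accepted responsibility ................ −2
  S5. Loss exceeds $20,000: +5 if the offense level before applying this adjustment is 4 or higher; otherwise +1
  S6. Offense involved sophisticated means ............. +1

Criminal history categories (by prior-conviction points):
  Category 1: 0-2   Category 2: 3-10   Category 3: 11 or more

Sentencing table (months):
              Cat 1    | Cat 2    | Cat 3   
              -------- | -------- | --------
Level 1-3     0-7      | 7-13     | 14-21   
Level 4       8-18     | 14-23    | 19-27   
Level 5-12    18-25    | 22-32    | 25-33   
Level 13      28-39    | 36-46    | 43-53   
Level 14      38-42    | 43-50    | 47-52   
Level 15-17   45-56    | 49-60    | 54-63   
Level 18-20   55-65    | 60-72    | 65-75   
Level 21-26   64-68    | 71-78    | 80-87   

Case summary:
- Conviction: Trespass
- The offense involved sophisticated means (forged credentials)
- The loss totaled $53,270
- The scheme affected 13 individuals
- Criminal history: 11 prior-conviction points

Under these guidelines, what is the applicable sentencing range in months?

80-87 months

Base offense level for trespass: 16.
S1 does not apply.
S3 applies: 16 + 3 = 19.
S5 applies (level before this adjustment is 19 ≥ 4, so +5): 19 + 5 = 24.
S6 applies: 24 + 1 = 25.
Final offense level: 25.
Criminal history: 11 prior points → Category 3 (11+).
Level 25 falls in the 21-26 band.
Grid: Level 21-26 × Category 3 = 80-87 months.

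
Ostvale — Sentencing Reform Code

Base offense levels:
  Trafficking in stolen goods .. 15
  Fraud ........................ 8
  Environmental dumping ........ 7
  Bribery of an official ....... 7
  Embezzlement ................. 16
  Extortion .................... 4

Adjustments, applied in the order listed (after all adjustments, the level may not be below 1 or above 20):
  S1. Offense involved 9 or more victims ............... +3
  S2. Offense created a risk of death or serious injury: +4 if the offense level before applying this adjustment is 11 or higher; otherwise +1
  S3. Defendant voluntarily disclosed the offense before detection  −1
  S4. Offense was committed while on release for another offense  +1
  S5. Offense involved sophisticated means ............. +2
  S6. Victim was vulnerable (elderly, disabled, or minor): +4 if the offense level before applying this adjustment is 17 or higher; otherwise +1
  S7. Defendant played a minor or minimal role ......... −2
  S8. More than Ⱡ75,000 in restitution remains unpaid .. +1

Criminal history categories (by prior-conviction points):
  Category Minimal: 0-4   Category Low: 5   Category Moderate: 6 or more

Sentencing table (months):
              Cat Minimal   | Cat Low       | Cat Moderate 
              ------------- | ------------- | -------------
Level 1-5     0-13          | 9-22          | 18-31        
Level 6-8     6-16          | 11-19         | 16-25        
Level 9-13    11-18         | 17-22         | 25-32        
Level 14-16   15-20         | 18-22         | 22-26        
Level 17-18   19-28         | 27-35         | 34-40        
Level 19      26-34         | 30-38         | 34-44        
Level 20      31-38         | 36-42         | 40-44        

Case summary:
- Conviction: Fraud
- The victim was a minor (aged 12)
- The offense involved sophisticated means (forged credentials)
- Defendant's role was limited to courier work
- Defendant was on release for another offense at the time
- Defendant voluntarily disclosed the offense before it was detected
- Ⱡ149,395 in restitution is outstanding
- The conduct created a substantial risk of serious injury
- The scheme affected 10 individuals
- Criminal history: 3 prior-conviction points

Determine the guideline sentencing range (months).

31-38 months

Base offense level for fraud: 8.
S1 applies: 8 + 3 = 11.
S2 applies (level before this adjustment is 11 ≥ 11, so +4): 11 + 4 = 15.
S3 applies: 15 − 1 = 14.
S4 applies: 14 + 1 = 15.
S5 applies: 15 + 2 = 17.
S6 applies (level before this adjustment is 17 ≥ 17, so +4): 17 + 4 = 21.
S7 applies: 21 − 2 = 19.
S8 applies: 19 + 1 = 20.
Final offense level: 20.
Criminal history: 3 prior points → Category Minimal (0-4).
Level 20 falls in the 20 band.
Grid: Level 20 × Category Minimal = 31-38 months.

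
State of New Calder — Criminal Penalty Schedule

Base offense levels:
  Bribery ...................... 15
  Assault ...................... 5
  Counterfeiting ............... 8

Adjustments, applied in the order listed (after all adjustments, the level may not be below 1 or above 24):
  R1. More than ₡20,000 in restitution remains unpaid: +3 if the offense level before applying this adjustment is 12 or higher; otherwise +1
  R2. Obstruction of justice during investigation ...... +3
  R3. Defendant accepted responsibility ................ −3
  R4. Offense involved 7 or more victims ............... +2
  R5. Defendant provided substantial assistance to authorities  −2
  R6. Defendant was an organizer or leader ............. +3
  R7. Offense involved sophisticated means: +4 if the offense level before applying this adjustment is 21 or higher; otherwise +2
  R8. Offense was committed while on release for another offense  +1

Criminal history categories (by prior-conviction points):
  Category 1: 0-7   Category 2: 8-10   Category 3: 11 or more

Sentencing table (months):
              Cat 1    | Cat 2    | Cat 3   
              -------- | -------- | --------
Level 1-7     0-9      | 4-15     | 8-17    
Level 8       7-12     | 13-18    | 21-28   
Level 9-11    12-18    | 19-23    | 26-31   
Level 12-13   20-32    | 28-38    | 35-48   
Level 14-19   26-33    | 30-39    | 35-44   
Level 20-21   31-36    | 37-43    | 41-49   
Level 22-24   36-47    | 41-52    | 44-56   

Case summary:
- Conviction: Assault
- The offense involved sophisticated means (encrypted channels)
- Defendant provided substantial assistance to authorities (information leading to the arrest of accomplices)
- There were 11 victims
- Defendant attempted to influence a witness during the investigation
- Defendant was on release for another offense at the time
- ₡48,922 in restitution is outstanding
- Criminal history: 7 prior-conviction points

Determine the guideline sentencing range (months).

Base offense level for assault: 5.
R1 applies (level before this adjustment is 5 < 12, so +1): 5 + 1 = 6.
R2 applies: 6 + 3 = 9.
R3 does not apply.
R4 applies: 9 + 2 = 11.
R5 applies: 11 − 2 = 9.
R7 applies (level before this adjustment is 9 < 21, so +2): 9 + 2 = 11.
R8 applies: 11 + 1 = 12.
Final offense level: 12.
Criminal history: 7 prior points → Category 1 (0-7).
Level 12 falls in the 12-13 band.
Grid: Level 12-13 × Category 1 = 20-32 months.

20-32 months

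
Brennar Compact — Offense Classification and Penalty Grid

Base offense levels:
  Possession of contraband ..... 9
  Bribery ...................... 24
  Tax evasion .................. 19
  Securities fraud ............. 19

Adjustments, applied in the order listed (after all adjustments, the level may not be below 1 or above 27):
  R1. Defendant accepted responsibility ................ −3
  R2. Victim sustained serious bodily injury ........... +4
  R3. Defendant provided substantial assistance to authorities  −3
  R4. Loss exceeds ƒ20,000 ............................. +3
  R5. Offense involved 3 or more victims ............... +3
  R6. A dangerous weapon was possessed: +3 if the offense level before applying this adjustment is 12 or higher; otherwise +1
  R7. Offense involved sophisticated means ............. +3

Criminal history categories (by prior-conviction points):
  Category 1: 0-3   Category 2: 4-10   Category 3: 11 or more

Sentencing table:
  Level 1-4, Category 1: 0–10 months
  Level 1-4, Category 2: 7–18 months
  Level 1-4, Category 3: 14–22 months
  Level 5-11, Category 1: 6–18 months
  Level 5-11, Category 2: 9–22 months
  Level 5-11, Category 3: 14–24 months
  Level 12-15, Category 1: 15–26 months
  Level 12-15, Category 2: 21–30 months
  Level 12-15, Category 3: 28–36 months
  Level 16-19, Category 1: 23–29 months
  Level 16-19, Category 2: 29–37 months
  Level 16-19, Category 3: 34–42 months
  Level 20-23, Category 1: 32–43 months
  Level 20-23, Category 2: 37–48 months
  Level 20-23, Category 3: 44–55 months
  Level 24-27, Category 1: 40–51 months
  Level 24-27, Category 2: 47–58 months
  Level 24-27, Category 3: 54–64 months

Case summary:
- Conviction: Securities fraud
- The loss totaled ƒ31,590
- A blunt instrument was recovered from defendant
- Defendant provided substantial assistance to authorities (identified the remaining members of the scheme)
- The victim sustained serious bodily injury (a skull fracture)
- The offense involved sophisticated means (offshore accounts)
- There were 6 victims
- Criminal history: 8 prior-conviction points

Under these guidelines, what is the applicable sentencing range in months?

47-58 months

Base offense level for securities fraud: 19.
R1 does not apply.
R2 applies: 19 + 4 = 23.
R3 applies: 23 − 3 = 20.
R4 applies: 20 + 3 = 23.
R5 applies: 23 + 3 = 26.
R6 applies (level before this adjustment is 26 ≥ 12, so +3): 26 + 3 = 29.
R7 applies: 29 + 3 = 32.
Level 32 exceeds the maximum of 27; capped at 27.
Final offense level: 27.
Criminal history: 8 prior points → Category 2 (4-10).
Level 27 falls in the 24-27 band.
Grid: Level 24-27 × Category 2 = 47-58 months.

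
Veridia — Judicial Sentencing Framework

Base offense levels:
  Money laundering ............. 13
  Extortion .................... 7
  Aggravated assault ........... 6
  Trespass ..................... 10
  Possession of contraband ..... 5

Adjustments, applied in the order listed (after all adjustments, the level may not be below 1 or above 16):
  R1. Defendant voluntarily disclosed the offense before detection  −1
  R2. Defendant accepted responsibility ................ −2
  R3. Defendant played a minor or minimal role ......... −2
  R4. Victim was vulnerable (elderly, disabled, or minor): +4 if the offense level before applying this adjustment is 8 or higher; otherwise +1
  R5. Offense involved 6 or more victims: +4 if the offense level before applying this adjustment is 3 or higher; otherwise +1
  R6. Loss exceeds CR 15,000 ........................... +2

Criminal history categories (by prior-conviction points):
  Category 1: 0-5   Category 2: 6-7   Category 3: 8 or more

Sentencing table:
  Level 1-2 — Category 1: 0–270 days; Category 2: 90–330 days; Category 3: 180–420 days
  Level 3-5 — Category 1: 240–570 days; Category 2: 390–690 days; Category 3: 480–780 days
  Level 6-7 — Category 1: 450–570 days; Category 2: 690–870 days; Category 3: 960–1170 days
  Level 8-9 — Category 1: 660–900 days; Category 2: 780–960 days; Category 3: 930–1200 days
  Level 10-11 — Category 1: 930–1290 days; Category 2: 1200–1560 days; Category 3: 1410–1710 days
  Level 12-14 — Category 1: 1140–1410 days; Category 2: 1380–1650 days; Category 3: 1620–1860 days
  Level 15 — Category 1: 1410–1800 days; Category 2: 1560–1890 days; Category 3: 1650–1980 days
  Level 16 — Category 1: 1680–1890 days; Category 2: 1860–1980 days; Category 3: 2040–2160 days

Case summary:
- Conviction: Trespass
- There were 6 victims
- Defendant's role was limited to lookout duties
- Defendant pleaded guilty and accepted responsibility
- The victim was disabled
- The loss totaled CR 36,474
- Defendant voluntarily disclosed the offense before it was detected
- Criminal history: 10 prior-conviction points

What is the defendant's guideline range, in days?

Base offense level for trespass: 10.
R1 applies: 10 − 1 = 9.
R2 applies: 9 − 2 = 7.
R3 applies: 7 − 2 = 5.
R4 applies (level before this adjustment is 5 < 8, so +1): 5 + 1 = 6.
R5 applies (level before this adjustment is 6 ≥ 3, so +4): 6 + 4 = 10.
R6 applies: 10 + 2 = 12.
Final offense level: 12.
Criminal history: 10 prior points → Category 3 (8+).
Level 12 falls in the 12-14 band.
Grid: Level 12-14 × Category 3 = 1620-1860 days.

1620-1860 days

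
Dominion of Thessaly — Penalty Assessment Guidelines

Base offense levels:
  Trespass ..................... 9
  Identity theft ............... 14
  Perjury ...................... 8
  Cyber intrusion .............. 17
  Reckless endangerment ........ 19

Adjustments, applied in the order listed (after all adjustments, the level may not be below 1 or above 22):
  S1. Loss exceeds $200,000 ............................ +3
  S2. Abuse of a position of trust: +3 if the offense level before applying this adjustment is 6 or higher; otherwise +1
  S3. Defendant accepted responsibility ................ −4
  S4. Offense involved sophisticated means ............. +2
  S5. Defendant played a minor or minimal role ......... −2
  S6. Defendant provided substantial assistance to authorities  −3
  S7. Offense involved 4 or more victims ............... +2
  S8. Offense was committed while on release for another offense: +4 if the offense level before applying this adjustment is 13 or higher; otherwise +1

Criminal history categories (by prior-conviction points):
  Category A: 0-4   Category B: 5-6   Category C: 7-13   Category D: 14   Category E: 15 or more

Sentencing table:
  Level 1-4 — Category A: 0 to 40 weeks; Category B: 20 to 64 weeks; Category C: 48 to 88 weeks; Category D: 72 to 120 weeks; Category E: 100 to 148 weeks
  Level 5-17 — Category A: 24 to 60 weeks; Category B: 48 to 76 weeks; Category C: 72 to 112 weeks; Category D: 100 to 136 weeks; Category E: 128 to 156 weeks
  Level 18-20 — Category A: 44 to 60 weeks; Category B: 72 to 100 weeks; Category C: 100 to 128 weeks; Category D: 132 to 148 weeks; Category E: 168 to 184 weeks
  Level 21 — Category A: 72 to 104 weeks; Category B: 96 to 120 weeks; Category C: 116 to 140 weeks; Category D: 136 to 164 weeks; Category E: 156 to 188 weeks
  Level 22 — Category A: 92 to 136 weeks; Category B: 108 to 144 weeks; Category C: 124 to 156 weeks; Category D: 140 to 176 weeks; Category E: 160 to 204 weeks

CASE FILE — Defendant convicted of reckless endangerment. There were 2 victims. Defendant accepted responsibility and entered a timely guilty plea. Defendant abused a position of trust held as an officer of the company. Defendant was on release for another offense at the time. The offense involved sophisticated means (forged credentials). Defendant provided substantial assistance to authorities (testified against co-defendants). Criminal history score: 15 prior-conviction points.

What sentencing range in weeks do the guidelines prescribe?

156-188 weeks

Base offense level for reckless endangerment: 19.
S1 does not apply.
S2 applies (level before this adjustment is 19 ≥ 6, so +3): 19 + 3 = 22.
S3 applies: 22 − 4 = 18.
S4 applies: 18 + 2 = 20.
S5 does not apply.
S6 applies: 20 − 3 = 17.
S7 does not apply.
S8 applies (level before this adjustment is 17 ≥ 13, so +4): 17 + 4 = 21.
Final offense level: 21.
Criminal history: 15 prior points → Category E (15+).
Level 21 falls in the 21 band.
Grid: Level 21 × Category E = 156-188 weeks.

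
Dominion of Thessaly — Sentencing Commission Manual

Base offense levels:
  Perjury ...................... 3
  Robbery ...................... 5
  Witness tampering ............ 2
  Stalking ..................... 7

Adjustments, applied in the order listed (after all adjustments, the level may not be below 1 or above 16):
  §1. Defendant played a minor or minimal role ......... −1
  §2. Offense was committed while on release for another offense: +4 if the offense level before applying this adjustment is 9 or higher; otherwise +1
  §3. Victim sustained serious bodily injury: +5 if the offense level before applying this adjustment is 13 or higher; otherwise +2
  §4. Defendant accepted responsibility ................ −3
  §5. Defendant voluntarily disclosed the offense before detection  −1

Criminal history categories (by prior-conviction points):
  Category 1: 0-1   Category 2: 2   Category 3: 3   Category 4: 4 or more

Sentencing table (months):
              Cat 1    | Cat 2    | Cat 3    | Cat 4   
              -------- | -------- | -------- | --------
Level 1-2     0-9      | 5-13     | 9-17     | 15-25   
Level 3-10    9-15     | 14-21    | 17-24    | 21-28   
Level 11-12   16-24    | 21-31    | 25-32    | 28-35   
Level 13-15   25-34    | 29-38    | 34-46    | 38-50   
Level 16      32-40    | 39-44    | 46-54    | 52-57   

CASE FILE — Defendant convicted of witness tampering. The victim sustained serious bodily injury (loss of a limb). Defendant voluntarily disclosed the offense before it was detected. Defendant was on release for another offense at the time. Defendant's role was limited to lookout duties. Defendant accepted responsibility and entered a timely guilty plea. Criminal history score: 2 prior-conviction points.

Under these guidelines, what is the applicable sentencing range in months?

5-13 months

Base offense level for witness tampering: 2.
§1 applies: 2 − 1 = 1.
§2 applies (level before this adjustment is 1 < 9, so +1): 1 + 1 = 2.
§3 applies (level before this adjustment is 2 < 13, so +2): 2 + 2 = 4.
§4 applies: 4 − 3 = 1.
§5 applies: 1 − 1 = 0.
Level 0 is below the minimum of 1; floored at 1.
Final offense level: 1.
Criminal history: 2 prior points → Category 2 (2).
Level 1 falls in the 1-2 band.
Grid: Level 1-2 × Category 2 = 5-13 months.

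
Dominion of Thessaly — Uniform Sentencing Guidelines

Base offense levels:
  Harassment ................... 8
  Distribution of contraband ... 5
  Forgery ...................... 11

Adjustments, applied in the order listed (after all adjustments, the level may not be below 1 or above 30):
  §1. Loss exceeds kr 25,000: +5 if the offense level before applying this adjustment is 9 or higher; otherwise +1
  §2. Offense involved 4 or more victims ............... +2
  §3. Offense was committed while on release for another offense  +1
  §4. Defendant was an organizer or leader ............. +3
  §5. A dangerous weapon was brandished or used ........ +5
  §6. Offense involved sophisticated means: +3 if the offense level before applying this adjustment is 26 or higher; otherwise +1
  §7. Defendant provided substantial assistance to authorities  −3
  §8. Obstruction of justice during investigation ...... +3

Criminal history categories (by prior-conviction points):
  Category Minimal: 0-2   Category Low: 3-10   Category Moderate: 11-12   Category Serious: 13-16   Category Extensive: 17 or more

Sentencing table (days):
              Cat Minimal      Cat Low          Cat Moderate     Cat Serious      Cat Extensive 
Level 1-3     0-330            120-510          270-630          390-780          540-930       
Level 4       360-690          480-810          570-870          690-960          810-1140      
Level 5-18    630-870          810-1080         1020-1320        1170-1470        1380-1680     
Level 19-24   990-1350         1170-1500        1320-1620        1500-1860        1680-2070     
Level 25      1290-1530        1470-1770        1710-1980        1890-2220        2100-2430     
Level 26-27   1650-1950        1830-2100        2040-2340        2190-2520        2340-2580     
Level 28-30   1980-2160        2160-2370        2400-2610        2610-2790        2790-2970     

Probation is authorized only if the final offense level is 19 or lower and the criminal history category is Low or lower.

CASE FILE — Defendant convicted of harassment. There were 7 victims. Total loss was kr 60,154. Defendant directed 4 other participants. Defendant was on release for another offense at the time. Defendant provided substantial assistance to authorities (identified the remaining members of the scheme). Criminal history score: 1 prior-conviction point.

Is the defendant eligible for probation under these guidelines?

Yes

Base offense level for harassment: 8.
§1 applies (level before this adjustment is 8 < 9, so +1): 8 + 1 = 9.
§2 applies: 9 + 2 = 11.
§3 applies: 11 + 1 = 12.
§4 applies: 12 + 3 = 15.
§7 applies: 15 − 3 = 12.
§8 does not apply.
Final offense level: 12.
Criminal history: 1 prior point → Category Minimal (0-2).
Level 12 falls in the 5-18 band.
Grid: Level 5-18 × Category Minimal = 630-870 days.
Probation check: level 12 ≤ 19 and category Minimal ≤ Low → eligible.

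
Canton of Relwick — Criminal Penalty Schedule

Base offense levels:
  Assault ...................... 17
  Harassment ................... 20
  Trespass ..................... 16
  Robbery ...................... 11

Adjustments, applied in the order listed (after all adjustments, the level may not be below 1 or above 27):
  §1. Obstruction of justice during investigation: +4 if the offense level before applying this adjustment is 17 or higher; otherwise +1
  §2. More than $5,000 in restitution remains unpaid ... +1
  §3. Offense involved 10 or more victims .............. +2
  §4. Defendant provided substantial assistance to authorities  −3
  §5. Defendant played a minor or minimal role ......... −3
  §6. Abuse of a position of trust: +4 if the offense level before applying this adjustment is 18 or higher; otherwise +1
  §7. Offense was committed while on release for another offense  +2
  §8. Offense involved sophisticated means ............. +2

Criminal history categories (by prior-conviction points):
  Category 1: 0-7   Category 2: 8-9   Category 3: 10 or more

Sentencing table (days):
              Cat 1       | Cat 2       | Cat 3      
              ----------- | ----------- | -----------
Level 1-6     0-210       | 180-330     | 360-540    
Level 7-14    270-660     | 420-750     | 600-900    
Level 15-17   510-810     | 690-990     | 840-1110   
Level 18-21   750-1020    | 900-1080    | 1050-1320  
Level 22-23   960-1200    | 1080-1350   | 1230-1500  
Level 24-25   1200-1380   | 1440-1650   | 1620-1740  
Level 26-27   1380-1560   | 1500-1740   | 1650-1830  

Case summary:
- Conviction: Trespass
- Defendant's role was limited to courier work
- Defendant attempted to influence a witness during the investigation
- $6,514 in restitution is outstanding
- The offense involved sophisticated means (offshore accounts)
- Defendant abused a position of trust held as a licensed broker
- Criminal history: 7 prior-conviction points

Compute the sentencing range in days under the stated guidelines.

Base offense level for trespass: 16.
§1 applies (level before this adjustment is 16 < 17, so +1): 16 + 1 = 17.
§2 applies: 17 + 1 = 18.
§5 applies: 18 − 3 = 15.
§6 applies (level before this adjustment is 15 < 18, so +1): 15 + 1 = 16.
§7 does not apply.
§8 applies: 16 + 2 = 18.
Final offense level: 18.
Criminal history: 7 prior points → Category 1 (0-7).
Level 18 falls in the 18-21 band.
Grid: Level 18-21 × Category 1 = 750-1020 days.

750-1020 days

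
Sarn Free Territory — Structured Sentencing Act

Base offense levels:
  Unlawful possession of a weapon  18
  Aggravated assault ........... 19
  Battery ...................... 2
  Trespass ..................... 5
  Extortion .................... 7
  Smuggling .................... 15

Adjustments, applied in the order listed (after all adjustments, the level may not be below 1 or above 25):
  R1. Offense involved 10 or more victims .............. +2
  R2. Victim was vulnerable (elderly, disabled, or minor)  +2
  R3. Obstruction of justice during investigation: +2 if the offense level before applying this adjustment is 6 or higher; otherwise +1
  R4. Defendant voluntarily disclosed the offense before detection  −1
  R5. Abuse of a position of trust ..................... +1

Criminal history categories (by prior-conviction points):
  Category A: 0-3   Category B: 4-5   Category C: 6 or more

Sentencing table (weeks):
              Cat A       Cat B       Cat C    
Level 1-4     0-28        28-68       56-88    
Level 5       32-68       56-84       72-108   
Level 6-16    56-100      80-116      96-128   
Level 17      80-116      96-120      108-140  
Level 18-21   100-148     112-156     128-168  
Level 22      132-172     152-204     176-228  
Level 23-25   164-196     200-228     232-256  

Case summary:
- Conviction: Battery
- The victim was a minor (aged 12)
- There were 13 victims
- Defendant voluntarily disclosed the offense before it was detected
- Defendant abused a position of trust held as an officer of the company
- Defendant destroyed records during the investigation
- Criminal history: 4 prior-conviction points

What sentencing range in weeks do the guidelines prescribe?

Base offense level for battery: 2.
R1 applies: 2 + 2 = 4.
R2 applies: 4 + 2 = 6.
R3 applies (level before this adjustment is 6 ≥ 6, so +2): 6 + 2 = 8.
R4 applies: 8 − 1 = 7.
R5 applies: 7 + 1 = 8.
Final offense level: 8.
Criminal history: 4 prior points → Category B (4-5).
Level 8 falls in the 6-16 band.
Grid: Level 6-16 × Category B = 80-116 weeks.

80-116 weeks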